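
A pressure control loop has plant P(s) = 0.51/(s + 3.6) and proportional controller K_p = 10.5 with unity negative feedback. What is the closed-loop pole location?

s = -8.955

Closed-loop transfer function: T(s) = K_p·P(s)/(1 + K_p·P(s)) = 5.355/(s + 3.6 + 5.355) = 5.355/(s + 8.955).
The closed-loop pole is at s = −8.955.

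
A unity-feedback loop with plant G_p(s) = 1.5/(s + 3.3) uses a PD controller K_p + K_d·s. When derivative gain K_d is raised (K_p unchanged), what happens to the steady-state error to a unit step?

unchanged

At s = 0 the derivative term contributes nothing: C(0) = K_p regardless of K_d, so K_pos = K_p·G_p(0) and e_ss are unchanged.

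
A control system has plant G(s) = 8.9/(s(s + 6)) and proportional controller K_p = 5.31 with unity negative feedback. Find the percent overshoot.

21.8%

The closed-loop denominator s² + 6s + 47.26 gives ω_n = √47.26 = 6.875 and ζ = 6/(2ω_n) = 0.4364.
%OS = 100·exp(−πζ/√(1−ζ²)) = 100·exp(−π·0.4364/√0.8096) = 21.8%.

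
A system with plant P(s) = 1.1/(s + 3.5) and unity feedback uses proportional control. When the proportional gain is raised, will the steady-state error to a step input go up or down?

decrease

The position error constant K_pos = K_p·P(0) grows with K_p, and e_ss = 1/(1+K_pos) falls.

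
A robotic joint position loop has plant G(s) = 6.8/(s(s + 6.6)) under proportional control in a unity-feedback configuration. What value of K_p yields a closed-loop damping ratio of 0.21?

Closed-loop characteristic equation: s² + 6.6s + K_p·6.8 = 0.
So ω_n = √(6.8K_p) and 2ζω_n = 6.6, giving ζ = 6.6/(2√(6.8K_p)).
Setting ζ = 0.21: √(6.8K_p) = 6.6/(2·0.21) = 15.71, so K_p = 246.9/6.8 = 36.3.

K_p = 36.3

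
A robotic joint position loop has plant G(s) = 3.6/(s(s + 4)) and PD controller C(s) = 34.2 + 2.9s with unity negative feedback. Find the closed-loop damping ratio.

Forward path: (34.2 + 2.9s)·3.6/(s(s+4)). The closed-loop characteristic equation is s² + (4 + 3.6·2.9)s + 3.6·34.2 = 0.
That is s² + 14.44s + 123.1 = 0, so ω_n = 11.1 rad/s and ζ = 14.44/(2·11.1) = 0.6507.

ζ = 0.651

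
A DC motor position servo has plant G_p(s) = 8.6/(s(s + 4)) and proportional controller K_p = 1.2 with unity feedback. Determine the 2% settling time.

From 1 + K_pG_p(s) = 0: s² + 4s + 10.32 = 0 ⇒ ω_n = 3.212, ζ = 0.6226.
2% settling time T_s ≈ 4/(ζω_n) = 4/2 = 2 s.

T_s ≈ 2 s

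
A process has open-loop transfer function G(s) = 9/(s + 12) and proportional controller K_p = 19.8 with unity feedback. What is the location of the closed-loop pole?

Closed-loop transfer function: T(s) = K_p·G(s)/(1 + K_p·G(s)) = 178.2/(s + 12 + 178.2) = 178.2/(s + 190.2).
The closed-loop pole is at s = −190.2.

s = -190.2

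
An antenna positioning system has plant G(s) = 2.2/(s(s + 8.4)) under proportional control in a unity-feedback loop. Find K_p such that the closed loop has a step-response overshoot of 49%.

K_p = 164

From %OS = 100·exp(−πζ/√(1−ζ²)) = 49%, ζ = −ln(0.49)/√(π²+ln²(0.49)) = 0.2214.
Characteristic equation s² + 8.4s + 2.2K_p = 0 gives ζ = 8.4/(2√(2.2K_p)).
Setting ζ = 0.2214: √(2.2K_p) = 8.4/(2·0.2214) = 18.97, so K_p = 359.8/2.2 = 164.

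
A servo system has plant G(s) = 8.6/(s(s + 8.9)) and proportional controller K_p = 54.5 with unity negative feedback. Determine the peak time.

Closed-loop characteristic equation: s² + 8.9s + 468.7 = 0, so ω_n = 21.65 rad/s and ζ = 8.9/(2·21.65) = 0.2055.
Damped frequency ω_d = ω_n√(1−ζ²) = 21.19 rad/s, so peak time T_p = π/ω_d = 0.148 s.

T_p = 0.148 s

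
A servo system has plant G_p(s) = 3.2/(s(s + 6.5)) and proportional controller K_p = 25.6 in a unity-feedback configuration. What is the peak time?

Closed-loop characteristic equation: s² + 6.5s + 81.92 = 0, so ω_n = 9.051 rad/s and ζ = 6.5/(2·9.051) = 0.3591.
Damped frequency ω_d = ω_n√(1−ζ²) = 8.447 rad/s, so peak time T_p = π/ω_d = 0.372 s.

T_p = 0.372 s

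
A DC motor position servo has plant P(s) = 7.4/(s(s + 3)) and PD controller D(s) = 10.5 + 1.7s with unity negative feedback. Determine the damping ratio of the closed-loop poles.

ζ = 0.884

Forward path: (10.5 + 1.7s)·7.4/(s(s+3)). The closed-loop characteristic equation is s² + (3 + 7.4·1.7)s + 7.4·10.5 = 0.
That is s² + 15.58s + 77.7 = 0, so ω_n = 8.815 rad/s and ζ = 15.58/(2·8.815) = 0.8837.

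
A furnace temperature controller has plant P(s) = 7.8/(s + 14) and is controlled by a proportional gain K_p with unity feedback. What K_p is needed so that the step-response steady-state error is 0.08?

Steady-state error for a unit step on this type-0 loop is 1/(1 + K_p·P(0)).
P(0) = 0.5571. Require 1/(1 + K_p·0.5571) = 0.08, so 1 + 0.5571·K_p = 12.5.
K_p = (12.5 − 1)/0.5571 = 20.6.

K_p = 20.6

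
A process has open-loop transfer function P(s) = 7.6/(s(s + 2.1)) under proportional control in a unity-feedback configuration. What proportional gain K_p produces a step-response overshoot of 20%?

K_p = 0.698

From %OS = 100·exp(−πζ/√(1−ζ²)) = 20%, ζ = −ln(0.2)/√(π²+ln²(0.2)) = 0.4559.
Characteristic equation s² + 2.1s + 7.6K_p = 0 gives ζ = 2.1/(2√(7.6K_p)).
Setting ζ = 0.4559: √(7.6K_p) = 2.1/(2·0.4559) = 2.303, so K_p = 5.303/7.6 = 0.698.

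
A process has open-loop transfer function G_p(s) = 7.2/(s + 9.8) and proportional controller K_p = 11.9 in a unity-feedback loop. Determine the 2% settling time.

Closed-loop transfer function: T(s) = K_p·G_p(s)/(1 + K_p·G_p(s)) = 85.68/(s + 9.8 + 85.68) = 85.68/(s + 95.48).
Time constant τ = 1/95.48 = 0.01047 s, so the 2% settling time is about 4τ = 0.0419 s.

T_s ≈ 0.0419 s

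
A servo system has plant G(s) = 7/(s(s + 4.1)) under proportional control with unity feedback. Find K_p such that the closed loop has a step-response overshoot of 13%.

From %OS = 100·exp(−πζ/√(1−ζ²)) = 13%, ζ = −ln(0.13)/√(π²+ln²(0.13)) = 0.5446.
Characteristic equation s² + 4.1s + 7K_p = 0 gives ζ = 4.1/(2√(7K_p)).
Setting ζ = 0.5446: √(7K_p) = 4.1/(2·0.5446) = 3.764, so K_p = 14.17/7 = 2.02.

K_p = 2.02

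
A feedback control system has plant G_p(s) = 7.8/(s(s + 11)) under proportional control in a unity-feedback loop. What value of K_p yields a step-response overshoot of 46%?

K_p = 67.4

From %OS = 100·exp(−πζ/√(1−ζ²)) = 46%, ζ = −ln(0.46)/√(π²+ln²(0.46)) = 0.24.
Characteristic equation s² + 11s + 7.8K_p = 0 gives ζ = 11/(2√(7.8K_p)).
Setting ζ = 0.24: √(7.8K_p) = 11/(2·0.24) = 22.92, so K_p = 525.4/7.8 = 67.4.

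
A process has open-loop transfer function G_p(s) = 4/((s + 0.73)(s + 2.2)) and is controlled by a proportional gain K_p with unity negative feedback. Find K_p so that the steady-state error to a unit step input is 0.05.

Steady-state error for a unit step on this type-0 loop is 1/(1 + K_p·G_p(0)).
G_p(0) = 2.491. Require 1/(1 + K_p·2.491) = 0.05, so 1 + 2.491·K_p = 20.
K_p = (20 − 1)/2.491 = 7.63.

K_p = 7.63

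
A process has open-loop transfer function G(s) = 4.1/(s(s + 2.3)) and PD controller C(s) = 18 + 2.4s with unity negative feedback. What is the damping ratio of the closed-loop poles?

Forward path: (18 + 2.4s)·4.1/(s(s+2.3)). The closed-loop characteristic equation is s² + (2.3 + 4.1·2.4)s + 4.1·18 = 0.
That is s² + 12.14s + 73.8 = 0, so ω_n = 8.591 rad/s and ζ = 12.14/(2·8.591) = 0.7066.

ζ = 0.707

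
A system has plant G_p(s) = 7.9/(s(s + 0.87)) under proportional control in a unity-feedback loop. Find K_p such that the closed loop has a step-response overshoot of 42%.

K_p = 0.338

From %OS = 100·exp(−πζ/√(1−ζ²)) = 42%, ζ = −ln(0.42)/√(π²+ln²(0.42)) = 0.2662.
Characteristic equation s² + 0.87s + 7.9K_p = 0 gives ζ = 0.87/(2√(7.9K_p)).
Setting ζ = 0.2662: √(7.9K_p) = 0.87/(2·0.2662) = 1.634, so K_p = 2.671/7.9 = 0.338.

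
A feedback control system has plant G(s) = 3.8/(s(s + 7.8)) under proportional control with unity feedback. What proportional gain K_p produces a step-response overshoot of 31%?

K_p = 32.8

From %OS = 100·exp(−πζ/√(1−ζ²)) = 31%, ζ = −ln(0.31)/√(π²+ln²(0.31)) = 0.3493.
Characteristic equation s² + 7.8s + 3.8K_p = 0 gives ζ = 7.8/(2√(3.8K_p)).
Setting ζ = 0.3493: √(3.8K_p) = 7.8/(2·0.3493) = 11.16, so K_p = 124.7/3.8 = 32.8.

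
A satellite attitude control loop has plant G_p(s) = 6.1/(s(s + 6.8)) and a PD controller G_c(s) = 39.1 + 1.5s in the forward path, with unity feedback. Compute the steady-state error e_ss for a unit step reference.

0

The open loop G_c(s)G_p(s) has a pole at the origin (type 1), so the static position error constant is infinite and e_ss = 1/(1+∞) = 0.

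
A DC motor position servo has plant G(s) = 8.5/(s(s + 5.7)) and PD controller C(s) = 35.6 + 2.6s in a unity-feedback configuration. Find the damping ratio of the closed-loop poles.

ζ = 0.799

Forward path: (35.6 + 2.6s)·8.5/(s(s+5.7)). The closed-loop characteristic equation is s² + (5.7 + 8.5·2.6)s + 8.5·35.6 = 0.
That is s² + 27.8s + 302.6 = 0, so ω_n = 17.4 rad/s and ζ = 27.8/(2·17.4) = 0.7991.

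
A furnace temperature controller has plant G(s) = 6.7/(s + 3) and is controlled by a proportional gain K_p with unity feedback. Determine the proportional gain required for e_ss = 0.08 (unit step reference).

The loop is type 0, so e_ss(step) = 1/(1 + K_pos) with K_pos = K_p·G(0).
G(0) = 2.233. Require 1/(1 + K_p·2.233) = 0.08, so 1 + 2.233·K_p = 12.5.
K_p = (12.5 − 1)/2.233 = 5.15.

K_p = 5.15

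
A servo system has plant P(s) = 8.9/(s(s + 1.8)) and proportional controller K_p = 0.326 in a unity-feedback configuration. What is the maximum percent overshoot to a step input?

14.2%

Closed-loop characteristic equation: s² + 1.8s + 2.901 = 0, so ω_n = 1.703 rad/s and ζ = 1.8/(2·1.703) = 0.5284.
%OS = 100·exp(−πζ/√(1−ζ²)) = 100·exp(−π·0.5284/√0.7208) = 14.2%.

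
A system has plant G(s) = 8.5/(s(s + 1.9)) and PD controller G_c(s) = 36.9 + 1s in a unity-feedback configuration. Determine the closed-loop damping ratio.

ζ = 0.294

Forward path: (36.9 + 1s)·8.5/(s(s+1.9)). The closed-loop characteristic equation is s² + (1.9 + 8.5·1)s + 8.5·36.9 = 0.
That is s² + 10.4s + 313.6 = 0, so ω_n = 17.71 rad/s and ζ = 10.4/(2·17.71) = 0.2936.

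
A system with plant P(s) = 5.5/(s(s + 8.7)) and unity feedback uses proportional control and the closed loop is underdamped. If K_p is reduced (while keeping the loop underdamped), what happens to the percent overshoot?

decrease

ζ = 8.7/(2√(5.5K_p)) rises as K_p falls; higher damping means less overshoot.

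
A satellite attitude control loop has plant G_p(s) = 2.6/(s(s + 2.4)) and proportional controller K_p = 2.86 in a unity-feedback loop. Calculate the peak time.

T_p = 1.28 s

From 1 + K_pG_p(s) = 0: s² + 2.4s + 7.436 = 0 ⇒ ω_n = 2.727, ζ = 0.4401.
Damped frequency ω_d = ω_n√(1−ζ²) = 2.449 rad/s, so peak time T_p = π/ω_d = 1.28 s.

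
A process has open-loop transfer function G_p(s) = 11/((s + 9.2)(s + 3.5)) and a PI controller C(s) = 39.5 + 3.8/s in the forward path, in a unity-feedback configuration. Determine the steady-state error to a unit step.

The open loop C(s)G_p(s) has a pole at the origin (type 1), so the static position error constant is infinite and e_ss = 1/(1+∞) = 0.

0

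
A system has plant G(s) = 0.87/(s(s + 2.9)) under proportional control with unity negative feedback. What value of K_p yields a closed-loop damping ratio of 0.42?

K_p = 13.7

Closed-loop characteristic equation: s² + 2.9s + K_p·0.87 = 0.
So ω_n = √(0.87K_p) and 2ζω_n = 2.9, giving ζ = 2.9/(2√(0.87K_p)).
Setting ζ = 0.42: √(0.87K_p) = 2.9/(2·0.42) = 3.452, so K_p = 11.92/0.87 = 13.7.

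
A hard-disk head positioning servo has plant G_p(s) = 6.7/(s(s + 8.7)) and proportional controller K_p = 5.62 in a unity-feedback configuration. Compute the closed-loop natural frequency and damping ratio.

ω_n = 6.14 rad/s, ζ = 0.709

With unity feedback the closed-loop characteristic equation is s² + 8.7s + 5.62·6.7 = s² + 8.7s + 37.65 = 0.
So ω_n² = 37.65 ⇒ ω_n = 6.136 rad/s, and ζ = 8.7/(2ω_n) = 0.709.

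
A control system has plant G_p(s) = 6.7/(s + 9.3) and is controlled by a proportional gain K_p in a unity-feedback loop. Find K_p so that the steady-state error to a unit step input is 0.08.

The loop is type 0, so e_ss(step) = 1/(1 + K_pos) with K_pos = K_p·G_p(0).
G_p(0) = 0.7204. Require 1/(1 + K_p·0.7204) = 0.08, so 1 + 0.7204·K_p = 12.5.
K_p = (12.5 − 1)/0.7204 = 16.

K_p = 16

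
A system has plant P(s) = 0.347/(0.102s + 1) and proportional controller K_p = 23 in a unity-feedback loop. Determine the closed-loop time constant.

Closed loop: T(s) = K_p·P/(1+K_p·P) = 7.981/(0.102s + 1 + 7.981), with pole at s = −(1 + 7.981)/0.102 = −88.05.
Closed-loop time constant τ = 1/88.05 = 0.0114 s.

τ = 0.0114 s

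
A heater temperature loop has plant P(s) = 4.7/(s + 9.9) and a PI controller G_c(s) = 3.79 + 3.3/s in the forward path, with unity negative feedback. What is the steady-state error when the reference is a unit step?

The open loop G_c(s)P(s) has a pole at the origin (type 1), so the static position error constant is infinite and e_ss = 1/(1+∞) = 0.

0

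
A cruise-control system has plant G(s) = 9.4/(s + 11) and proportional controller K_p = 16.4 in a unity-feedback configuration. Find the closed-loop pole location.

Closed-loop transfer function: T(s) = K_p·G(s)/(1 + K_p·G(s)) = 154.2/(s + 11 + 154.2) = 154.2/(s + 165.2).
The closed-loop pole is at s = −165.2.

s = -165.2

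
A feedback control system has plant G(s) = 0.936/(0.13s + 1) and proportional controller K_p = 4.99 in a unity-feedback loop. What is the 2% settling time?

T_s ≈ 0.0917 s

Closed loop: T(s) = K_p·G/(1+K_p·G) = 4.671/(0.13s + 1 + 4.671), with pole at s = −(1 + 4.671)/0.13 = −43.62.
τ = 1/43.62 = 0.02293 s, so 2% settling time ≈ 4τ = 0.0917 s.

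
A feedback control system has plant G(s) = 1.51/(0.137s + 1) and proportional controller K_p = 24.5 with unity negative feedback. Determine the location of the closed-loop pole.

Closed loop: T(s) = K_p·G/(1+K_p·G) = 36.99/(0.137s + 1 + 36.99), with pole at s = −(1 + 36.99)/0.137 = −277.3.

s = -277.3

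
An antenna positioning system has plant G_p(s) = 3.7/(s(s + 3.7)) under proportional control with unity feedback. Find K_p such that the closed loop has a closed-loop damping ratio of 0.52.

Closed-loop characteristic equation: s² + 3.7s + K_p·3.7 = 0.
So ω_n = √(3.7K_p) and 2ζω_n = 3.7, giving ζ = 3.7/(2√(3.7K_p)).
Setting ζ = 0.52: √(3.7K_p) = 3.7/(2·0.52) = 3.558, so K_p = 12.66/3.7 = 3.42.

K_p = 3.42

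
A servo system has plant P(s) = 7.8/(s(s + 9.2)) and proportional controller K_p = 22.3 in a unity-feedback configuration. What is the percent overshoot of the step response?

31.1%

Closed-loop characteristic equation: s² + 9.2s + 173.9 = 0, so ω_n = 13.19 rad/s and ζ = 9.2/(2·13.19) = 0.3488.
%OS = 100·exp(−πζ/√(1−ζ²)) = 100·exp(−π·0.3488/√0.8783) = 31.1%.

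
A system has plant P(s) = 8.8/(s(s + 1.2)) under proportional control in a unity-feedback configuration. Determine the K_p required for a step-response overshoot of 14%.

K_p = 0.145

From %OS = 100·exp(−πζ/√(1−ζ²)) = 14%, ζ = −ln(0.14)/√(π²+ln²(0.14)) = 0.5305.
Characteristic equation s² + 1.2s + 8.8K_p = 0 gives ζ = 1.2/(2√(8.8K_p)).
Setting ζ = 0.5305: √(8.8K_p) = 1.2/(2·0.5305) = 1.131, so K_p = 1.279/8.8 = 0.145.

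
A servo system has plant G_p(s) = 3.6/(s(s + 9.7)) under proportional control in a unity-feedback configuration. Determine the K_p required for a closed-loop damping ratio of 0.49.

K_p = 27.2

Closed-loop characteristic equation: s² + 9.7s + K_p·3.6 = 0.
So ω_n = √(3.6K_p) and 2ζω_n = 9.7, giving ζ = 9.7/(2√(3.6K_p)).
Setting ζ = 0.49: √(3.6K_p) = 9.7/(2·0.49) = 9.898, so K_p = 97.97/3.6 = 27.2.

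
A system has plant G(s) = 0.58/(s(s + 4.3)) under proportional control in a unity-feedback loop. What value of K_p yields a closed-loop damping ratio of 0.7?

K_p = 16.3

Closed-loop characteristic equation: s² + 4.3s + K_p·0.58 = 0.
So ω_n = √(0.58K_p) and 2ζω_n = 4.3, giving ζ = 4.3/(2√(0.58K_p)).
Setting ζ = 0.7: √(0.58K_p) = 4.3/(2·0.7) = 3.071, so K_p = 9.434/0.58 = 16.3.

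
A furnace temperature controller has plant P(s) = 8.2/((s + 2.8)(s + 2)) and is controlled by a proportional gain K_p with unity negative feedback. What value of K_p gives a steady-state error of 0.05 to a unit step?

K_p = 13

Steady-state error for a unit step on this type-0 loop is 1/(1 + K_p·P(0)).
P(0) = 1.464. Require 1/(1 + K_p·1.464) = 0.05, so 1 + 1.464·K_p = 20.
K_p = (20 − 1)/1.464 = 13.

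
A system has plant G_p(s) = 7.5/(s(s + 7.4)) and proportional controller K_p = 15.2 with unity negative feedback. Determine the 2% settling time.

T_s ≈ 1.08 s

From 1 + K_pG_p(s) = 0: s² + 7.4s + 114 = 0 ⇒ ω_n = 10.68, ζ = 0.3465.
2% settling time T_s ≈ 4/(ζω_n) = 4/3.7 = 1.08 s.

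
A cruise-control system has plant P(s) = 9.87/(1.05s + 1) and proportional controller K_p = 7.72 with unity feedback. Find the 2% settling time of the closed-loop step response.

T_s ≈ 0.0544 s

Closed loop: T(s) = K_p·P/(1+K_p·P) = 76.2/(1.05s + 1 + 76.2), with pole at s = −(1 + 76.2)/1.05 = −73.52.
τ = 1/73.52 = 0.0136 s, so 2% settling time ≈ 4τ = 0.0544 s.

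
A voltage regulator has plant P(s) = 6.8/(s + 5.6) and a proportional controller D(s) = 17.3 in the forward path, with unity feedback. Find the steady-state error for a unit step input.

The loop is type 0. Static position error constant K_pos = D(0)·P(0) = 17.3·1.214 = 21.01.
Steady-state error to a unit step: e_ss = 1/(1+K_pos) = 1/22.01 = 0.0454.

0.0454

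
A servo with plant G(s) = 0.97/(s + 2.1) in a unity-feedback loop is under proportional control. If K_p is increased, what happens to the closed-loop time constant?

decrease

The closed-loop bandwidth 2.1+K_p·0.97 grows with K_p, so τ shrinks.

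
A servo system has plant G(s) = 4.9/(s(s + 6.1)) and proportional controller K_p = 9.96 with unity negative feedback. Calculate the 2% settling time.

T_s ≈ 1.31 s

Closed-loop characteristic equation: s² + 6.1s + 48.8 = 0, so ω_n = 6.986 rad/s and ζ = 6.1/(2·6.986) = 0.4366.
2% settling time T_s ≈ 4/(ζω_n) = 4/3.05 = 1.31 s.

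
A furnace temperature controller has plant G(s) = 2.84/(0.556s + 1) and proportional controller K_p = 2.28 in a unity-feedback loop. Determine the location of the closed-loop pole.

Closed loop: T(s) = K_p·G/(1+K_p·G) = 6.475/(0.556s + 1 + 6.475), with pole at s = −(1 + 6.475)/0.556 = −13.44.

s = -13.44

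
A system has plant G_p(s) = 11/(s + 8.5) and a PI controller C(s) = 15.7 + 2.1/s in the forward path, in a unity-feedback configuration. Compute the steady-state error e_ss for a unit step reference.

The open loop C(s)G_p(s) has a pole at the origin (type 1), so the static position error constant is infinite and e_ss = 1/(1+∞) = 0.

0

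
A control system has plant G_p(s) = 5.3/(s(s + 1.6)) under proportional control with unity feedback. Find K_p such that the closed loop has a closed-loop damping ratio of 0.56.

K_p = 0.385

Closed-loop characteristic equation: s² + 1.6s + K_p·5.3 = 0.
So ω_n = √(5.3K_p) and 2ζω_n = 1.6, giving ζ = 1.6/(2√(5.3K_p)).
Setting ζ = 0.56: √(5.3K_p) = 1.6/(2·0.56) = 1.429, so K_p = 2.041/5.3 = 0.385.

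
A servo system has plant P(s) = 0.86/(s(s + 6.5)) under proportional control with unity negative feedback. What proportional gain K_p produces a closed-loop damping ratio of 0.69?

Closed-loop characteristic equation: s² + 6.5s + K_p·0.86 = 0.
So ω_n = √(0.86K_p) and 2ζω_n = 6.5, giving ζ = 6.5/(2√(0.86K_p)).
Setting ζ = 0.69: √(0.86K_p) = 6.5/(2·0.69) = 4.71, so K_p = 22.19/0.86 = 25.8.

K_p = 25.8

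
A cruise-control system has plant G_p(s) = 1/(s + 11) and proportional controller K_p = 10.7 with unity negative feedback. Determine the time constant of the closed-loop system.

Closed-loop transfer function: T(s) = K_p·G_p(s)/(1 + K_p·G_p(s)) = 10.7/(s + 11 + 10.7) = 10.7/(s + 21.7).
Time constant τ = 1/21.7 = 0.0461 s.

τ = 0.0461 s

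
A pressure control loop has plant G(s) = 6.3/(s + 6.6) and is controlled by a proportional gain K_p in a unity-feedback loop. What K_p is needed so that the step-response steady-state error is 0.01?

Steady-state error for a unit step on this type-0 loop is 1/(1 + K_p·G(0)).
G(0) = 0.9545. Require 1/(1 + K_p·0.9545) = 0.01, so 1 + 0.9545·K_p = 100.
K_p = (100 − 1)/0.9545 = 104.

K_p = 104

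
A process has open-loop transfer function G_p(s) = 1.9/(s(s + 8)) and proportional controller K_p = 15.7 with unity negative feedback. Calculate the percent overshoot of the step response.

3.41%

From 1 + K_pG_p(s) = 0: s² + 8s + 29.83 = 0 ⇒ ω_n = 5.462, ζ = 0.7324.
%OS = 100·exp(−πζ/√(1−ζ²)) = 100·exp(−π·0.7324/√0.4636) = 3.41%.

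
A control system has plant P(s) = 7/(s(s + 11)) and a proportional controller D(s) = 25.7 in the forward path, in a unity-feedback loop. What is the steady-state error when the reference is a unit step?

The open loop D(s)P(s) has a pole at the origin (type 1), so the static position error constant is infinite and e_ss = 1/(1+∞) = 0.

0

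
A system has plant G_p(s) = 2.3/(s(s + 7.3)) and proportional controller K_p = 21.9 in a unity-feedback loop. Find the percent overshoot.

The closed-loop denominator s² + 7.3s + 50.37 gives ω_n = √50.37 = 7.097 and ζ = 7.3/(2ω_n) = 0.5143.
%OS = 100·exp(−πζ/√(1−ζ²)) = 100·exp(−π·0.5143/√0.7355) = 15.2%.

15.2%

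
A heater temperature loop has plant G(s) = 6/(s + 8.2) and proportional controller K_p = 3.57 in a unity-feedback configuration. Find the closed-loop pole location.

Closed-loop transfer function: T(s) = K_p·G(s)/(1 + K_p·G(s)) = 21.42/(s + 8.2 + 21.42) = 21.42/(s + 29.62).
The closed-loop pole is at s = −29.62.

s = -29.62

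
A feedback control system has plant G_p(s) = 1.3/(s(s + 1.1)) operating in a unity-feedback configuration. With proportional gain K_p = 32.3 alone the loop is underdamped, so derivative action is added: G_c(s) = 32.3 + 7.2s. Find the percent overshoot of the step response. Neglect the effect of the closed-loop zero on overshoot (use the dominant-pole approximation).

1.36%

Forward path: (32.3 + 7.2s)·1.3/(s(s+1.1)). The closed-loop characteristic equation is s² + (1.1 + 1.3·7.2)s + 1.3·32.3 = 0.
That is s² + 10.46s + 41.99 = 0, so ω_n = 6.48 rad/s and ζ = 10.46/(2·6.48) = 0.8071.
%OS = 100·exp(−πζ/√(1−ζ²)) = 1.36%.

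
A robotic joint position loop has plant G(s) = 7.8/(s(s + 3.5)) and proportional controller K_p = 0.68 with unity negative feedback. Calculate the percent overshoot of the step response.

Closed-loop characteristic equation: s² + 3.5s + 5.304 = 0, so ω_n = 2.303 rad/s and ζ = 3.5/(2·2.303) = 0.7599.
%OS = 100·exp(−πζ/√(1−ζ²)) = 100·exp(−π·0.7599/√0.4226) = 2.54%.

2.54%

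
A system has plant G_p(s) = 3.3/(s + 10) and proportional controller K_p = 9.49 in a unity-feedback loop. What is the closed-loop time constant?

Closed-loop transfer function: T(s) = K_p·G_p(s)/(1 + K_p·G_p(s)) = 31.32/(s + 10 + 31.32) = 31.32/(s + 41.32).
Time constant τ = 1/41.32 = 0.0242 s.

τ = 0.0242 s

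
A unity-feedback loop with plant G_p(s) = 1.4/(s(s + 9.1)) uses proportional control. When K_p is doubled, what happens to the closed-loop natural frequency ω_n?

increase

ω_n = √(1.4·K_p), which grows with K_p.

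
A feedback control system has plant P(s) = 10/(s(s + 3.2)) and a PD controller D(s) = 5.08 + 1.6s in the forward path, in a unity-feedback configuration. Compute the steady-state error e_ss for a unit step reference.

The open loop D(s)P(s) has a pole at the origin (type 1), so the static position error constant is infinite and e_ss = 1/(1+∞) = 0.

0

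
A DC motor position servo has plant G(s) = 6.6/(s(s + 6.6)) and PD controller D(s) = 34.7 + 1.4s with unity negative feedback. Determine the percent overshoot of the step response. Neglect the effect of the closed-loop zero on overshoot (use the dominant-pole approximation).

Forward path: (34.7 + 1.4s)·6.6/(s(s+6.6)). The closed-loop characteristic equation is s² + (6.6 + 6.6·1.4)s + 6.6·34.7 = 0.
That is s² + 15.84s + 229 = 0, so ω_n = 15.13 rad/s and ζ = 15.84/(2·15.13) = 0.5233.
%OS = 100·exp(−πζ/√(1−ζ²)) = 14.5%.

14.5%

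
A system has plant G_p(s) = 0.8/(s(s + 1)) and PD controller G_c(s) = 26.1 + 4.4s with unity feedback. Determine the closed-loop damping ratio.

ζ = 0.495

Forward path: (26.1 + 4.4s)·0.8/(s(s+1)). The closed-loop characteristic equation is s² + (1 + 0.8·4.4)s + 0.8·26.1 = 0.
That is s² + 4.52s + 20.88 = 0, so ω_n = 4.569 rad/s and ζ = 4.52/(2·4.569) = 0.4946.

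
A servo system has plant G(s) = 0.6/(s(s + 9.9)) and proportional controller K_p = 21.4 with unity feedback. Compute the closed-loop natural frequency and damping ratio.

With unity feedback the closed-loop characteristic equation is s² + 9.9s + 21.4·0.6 = s² + 9.9s + 12.84 = 0.
Matching s² + 2ζω_n s + ω_n²: ω_n = √12.84 = 3.583 rad/s and 2ζω_n = 9.9, so ζ = 9.9/(2·3.583) = 1.38.

ω_n = 3.58 rad/s, ζ = 1.38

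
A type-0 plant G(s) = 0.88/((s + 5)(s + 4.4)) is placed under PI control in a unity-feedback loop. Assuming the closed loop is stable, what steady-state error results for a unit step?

0

The PI controller's integrator makes the forward path type 1, so e_ss to a step is zero.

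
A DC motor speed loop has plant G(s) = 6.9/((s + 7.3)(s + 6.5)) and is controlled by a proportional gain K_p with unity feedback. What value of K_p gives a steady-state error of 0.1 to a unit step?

K_p = 61.9

The loop is type 0, so e_ss(step) = 1/(1 + K_pos) with K_pos = K_p·G(0).
G(0) = 0.1454. Require 1/(1 + K_p·0.1454) = 0.1, so 1 + 0.1454·K_p = 10.
K_p = (10 − 1)/0.1454 = 61.9.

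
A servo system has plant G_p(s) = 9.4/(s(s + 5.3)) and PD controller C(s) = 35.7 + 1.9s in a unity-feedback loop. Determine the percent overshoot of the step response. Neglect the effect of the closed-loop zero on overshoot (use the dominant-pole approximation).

7.71%

Forward path: (35.7 + 1.9s)·9.4/(s(s+5.3)). The closed-loop characteristic equation is s² + (5.3 + 9.4·1.9)s + 9.4·35.7 = 0.
That is s² + 23.16s + 335.6 = 0, so ω_n = 18.32 rad/s and ζ = 23.16/(2·18.32) = 0.6321.
%OS = 100·exp(−πζ/√(1−ζ²)) = 7.71%.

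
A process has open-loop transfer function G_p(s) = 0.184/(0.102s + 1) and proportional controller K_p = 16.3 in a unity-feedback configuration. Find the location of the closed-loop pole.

s = -39.21

Closed loop: T(s) = K_p·G_p/(1+K_p·G_p) = 2.999/(0.102s + 1 + 2.999), with pole at s = −(1 + 2.999)/0.102 = −39.21.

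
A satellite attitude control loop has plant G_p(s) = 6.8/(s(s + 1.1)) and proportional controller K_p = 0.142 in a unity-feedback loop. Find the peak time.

T_p = 3.86 s

From 1 + K_pG_p(s) = 0: s² + 1.1s + 0.9656 = 0 ⇒ ω_n = 0.9826, ζ = 0.5597.
Damped frequency ω_d = ω_n√(1−ζ²) = 0.8143 rad/s, so peak time T_p = π/ω_d = 3.86 s.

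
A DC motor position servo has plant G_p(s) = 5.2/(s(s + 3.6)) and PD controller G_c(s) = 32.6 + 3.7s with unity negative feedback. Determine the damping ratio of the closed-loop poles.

Forward path: (32.6 + 3.7s)·5.2/(s(s+3.6)). The closed-loop characteristic equation is s² + (3.6 + 5.2·3.7)s + 5.2·32.6 = 0.
That is s² + 22.84s + 169.5 = 0, so ω_n = 13.02 rad/s and ζ = 22.84/(2·13.02) = 0.8771.

ζ = 0.877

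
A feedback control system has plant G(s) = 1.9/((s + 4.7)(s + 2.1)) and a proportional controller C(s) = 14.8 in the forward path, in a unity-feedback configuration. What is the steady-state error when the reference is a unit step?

0.26

The loop is type 0. Static position error constant K_pos = C(0)·G(0) = 14.8·0.1925 = 2.849.
Steady-state error to a unit step: e_ss = 1/(1+K_pos) = 1/3.849 = 0.26.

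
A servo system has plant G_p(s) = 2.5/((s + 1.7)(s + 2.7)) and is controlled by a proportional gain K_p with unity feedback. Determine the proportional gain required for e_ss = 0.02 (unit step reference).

For a type-0 loop with proportional control, e_ss = 1/(1 + K_p·G_p(0)).
G_p(0) = 0.5447. Require 1/(1 + K_p·0.5447) = 0.02, so 1 + 0.5447·K_p = 50.
K_p = (50 − 1)/0.5447 = 90.

K_p = 90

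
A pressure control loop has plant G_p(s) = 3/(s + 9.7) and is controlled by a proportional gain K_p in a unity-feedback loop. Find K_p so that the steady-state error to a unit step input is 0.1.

K_p = 29.1

For a type-0 loop with proportional control, e_ss = 1/(1 + K_p·G_p(0)).
G_p(0) = 0.3093. Require 1/(1 + K_p·0.3093) = 0.1, so 1 + 0.3093·K_p = 10.
K_p = (10 − 1)/0.3093 = 29.1.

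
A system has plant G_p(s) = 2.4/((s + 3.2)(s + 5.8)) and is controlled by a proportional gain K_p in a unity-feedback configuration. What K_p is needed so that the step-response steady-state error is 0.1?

K_p = 69.6

Steady-state error for a unit step on this type-0 loop is 1/(1 + K_p·G_p(0)).
G_p(0) = 0.1293. Require 1/(1 + K_p·0.1293) = 0.1, so 1 + 0.1293·K_p = 10.
K_p = (10 − 1)/0.1293 = 69.6.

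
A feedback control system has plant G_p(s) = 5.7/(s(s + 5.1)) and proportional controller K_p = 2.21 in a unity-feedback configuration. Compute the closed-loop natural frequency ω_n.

The closed-loop denominator is s(s+5.1) + 2.21·5.7 = s² + 5.1s + 12.6.
So ω_n² = 12.6 ⇒ ω_n = 3.549 rad/s, and ζ = 5.1/(2ω_n) = 0.718.

ω_n = 3.55 rad/s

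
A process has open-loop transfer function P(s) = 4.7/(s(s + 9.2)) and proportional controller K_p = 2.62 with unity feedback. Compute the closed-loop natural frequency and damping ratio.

ω_n = 3.51 rad/s, ζ = 1.31

The closed-loop denominator is s(s+9.2) + 2.62·4.7 = s² + 9.2s + 12.31.
Matching s² + 2ζω_n s + ω_n²: ω_n = √12.31 = 3.509 rad/s and 2ζω_n = 9.2, so ζ = 9.2/(2·3.509) = 1.31.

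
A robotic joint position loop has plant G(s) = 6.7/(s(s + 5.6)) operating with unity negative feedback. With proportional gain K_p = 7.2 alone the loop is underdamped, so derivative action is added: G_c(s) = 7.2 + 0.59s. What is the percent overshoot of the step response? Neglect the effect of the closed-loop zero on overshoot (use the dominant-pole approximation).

5.1%

Forward path: (7.2 + 0.59s)·6.7/(s(s+5.6)). The closed-loop characteristic equation is s² + (5.6 + 6.7·0.59)s + 6.7·7.2 = 0.
That is s² + 9.553s + 48.24 = 0, so ω_n = 6.946 rad/s and ζ = 9.553/(2·6.946) = 0.6877.
%OS = 100·exp(−πζ/√(1−ζ²)) = 5.1%.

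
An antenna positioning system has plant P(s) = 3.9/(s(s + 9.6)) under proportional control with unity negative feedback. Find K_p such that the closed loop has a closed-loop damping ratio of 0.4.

K_p = 36.9

Closed-loop characteristic equation: s² + 9.6s + K_p·3.9 = 0.
So ω_n = √(3.9K_p) and 2ζω_n = 9.6, giving ζ = 9.6/(2√(3.9K_p)).
Setting ζ = 0.4: √(3.9K_p) = 9.6/(2·0.4) = 12, so K_p = 144/3.9 = 36.9.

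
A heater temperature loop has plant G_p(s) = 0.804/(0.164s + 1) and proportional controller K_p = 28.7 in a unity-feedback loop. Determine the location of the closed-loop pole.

s = -146.8

Closed loop: T(s) = K_p·G_p/(1+K_p·G_p) = 23.07/(0.164s + 1 + 23.07), with pole at s = −(1 + 23.07)/0.164 = −146.8.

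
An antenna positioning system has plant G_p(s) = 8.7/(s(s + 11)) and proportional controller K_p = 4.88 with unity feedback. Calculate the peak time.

The closed-loop denominator s² + 11s + 42.46 gives ω_n = √42.46 = 6.516 and ζ = 11/(2ω_n) = 0.8441.
Damped frequency ω_d = ω_n√(1−ζ²) = 3.494 rad/s, so peak time T_p = π/ω_d = 0.899 s.

T_p = 0.899 s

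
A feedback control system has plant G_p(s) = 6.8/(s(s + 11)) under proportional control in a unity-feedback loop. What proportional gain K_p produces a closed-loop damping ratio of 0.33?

K_p = 40.8

Closed-loop characteristic equation: s² + 11s + K_p·6.8 = 0.
So ω_n = √(6.8K_p) and 2ζω_n = 11, giving ζ = 11/(2√(6.8K_p)).
Setting ζ = 0.33: √(6.8K_p) = 11/(2·0.33) = 16.67, so K_p = 277.8/6.8 = 40.8.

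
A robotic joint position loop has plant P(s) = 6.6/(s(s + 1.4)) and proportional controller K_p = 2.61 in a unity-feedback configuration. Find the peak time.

Closed-loop characteristic equation: s² + 1.4s + 17.23 = 0, so ω_n = 4.15 rad/s and ζ = 1.4/(2·4.15) = 0.1687.
Damped frequency ω_d = ω_n√(1−ζ²) = 4.091 rad/s, so peak time T_p = π/ω_d = 0.768 s.

T_p = 0.768 s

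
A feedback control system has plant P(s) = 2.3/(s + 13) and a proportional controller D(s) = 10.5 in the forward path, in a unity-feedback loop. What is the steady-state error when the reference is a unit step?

The loop is type 0. Static position error constant K_pos = D(0)·P(0) = 10.5·0.1769 = 1.858.
Steady-state error to a unit step: e_ss = 1/(1+K_pos) = 1/2.858 = 0.35.

0.35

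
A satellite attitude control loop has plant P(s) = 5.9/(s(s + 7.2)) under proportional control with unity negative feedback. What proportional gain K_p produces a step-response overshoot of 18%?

From %OS = 100·exp(−πζ/√(1−ζ²)) = 18%, ζ = −ln(0.18)/√(π²+ln²(0.18)) = 0.4791.
Characteristic equation s² + 7.2s + 5.9K_p = 0 gives ζ = 7.2/(2√(5.9K_p)).
Setting ζ = 0.4791: √(5.9K_p) = 7.2/(2·0.4791) = 7.514, so K_p = 56.46/5.9 = 9.57.

K_p = 9.57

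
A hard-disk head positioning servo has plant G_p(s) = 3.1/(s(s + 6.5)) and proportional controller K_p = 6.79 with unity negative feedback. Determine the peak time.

Closed-loop characteristic equation: s² + 6.5s + 21.05 = 0, so ω_n = 4.588 rad/s and ζ = 6.5/(2·4.588) = 0.7084.
Damped frequency ω_d = ω_n√(1−ζ²) = 3.238 rad/s, so peak time T_p = π/ω_d = 0.97 s.

T_p = 0.97 s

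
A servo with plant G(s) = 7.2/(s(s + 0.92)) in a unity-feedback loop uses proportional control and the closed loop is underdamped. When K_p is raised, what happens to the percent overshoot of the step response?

ζ = 0.92/(2√(7.2K_p)) decreases as K_p grows; lower damping means more overshoot.

increase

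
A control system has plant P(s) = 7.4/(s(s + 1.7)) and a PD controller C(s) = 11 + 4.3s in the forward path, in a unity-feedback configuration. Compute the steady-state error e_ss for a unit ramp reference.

The loop has one pole at the origin (type 1). Velocity error constant K_v = lim_{s→0} s·C(s)P(s) = 11·7.4/1.7 = 47.88.
Steady-state error to a unit ramp: e_ss = 1/K_v = 0.0209.

0.0209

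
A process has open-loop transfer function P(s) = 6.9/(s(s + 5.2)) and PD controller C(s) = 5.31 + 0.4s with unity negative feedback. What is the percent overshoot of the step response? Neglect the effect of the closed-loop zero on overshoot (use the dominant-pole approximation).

6.45%

Forward path: (5.31 + 0.4s)·6.9/(s(s+5.2)). The closed-loop characteristic equation is s² + (5.2 + 6.9·0.4)s + 6.9·5.31 = 0.
That is s² + 7.96s + 36.64 = 0, so ω_n = 6.053 rad/s and ζ = 7.96/(2·6.053) = 0.6575.
%OS = 100·exp(−πζ/√(1−ζ²)) = 6.45%.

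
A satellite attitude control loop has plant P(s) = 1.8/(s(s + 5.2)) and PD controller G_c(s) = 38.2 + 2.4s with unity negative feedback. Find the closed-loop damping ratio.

ζ = 0.574

Forward path: (38.2 + 2.4s)·1.8/(s(s+5.2)). The closed-loop characteristic equation is s² + (5.2 + 1.8·2.4)s + 1.8·38.2 = 0.
That is s² + 9.52s + 68.76 = 0, so ω_n = 8.292 rad/s and ζ = 9.52/(2·8.292) = 0.574.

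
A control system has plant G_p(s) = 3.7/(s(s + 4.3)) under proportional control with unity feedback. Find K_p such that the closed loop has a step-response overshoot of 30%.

K_p = 9.76

From %OS = 100·exp(−πζ/√(1−ζ²)) = 30%, ζ = −ln(0.3)/√(π²+ln²(0.3)) = 0.3579.
Characteristic equation s² + 4.3s + 3.7K_p = 0 gives ζ = 4.3/(2√(3.7K_p)).
Setting ζ = 0.3579: √(3.7K_p) = 4.3/(2·0.3579) = 6.008, so K_p = 36.1/3.7 = 9.76.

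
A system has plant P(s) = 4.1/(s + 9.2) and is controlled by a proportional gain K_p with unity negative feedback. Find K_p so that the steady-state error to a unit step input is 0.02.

K_p = 110

For a type-0 loop with proportional control, e_ss = 1/(1 + K_p·P(0)).
P(0) = 0.4457. Require 1/(1 + K_p·0.4457) = 0.02, so 1 + 0.4457·K_p = 50.
K_p = (50 − 1)/0.4457 = 110.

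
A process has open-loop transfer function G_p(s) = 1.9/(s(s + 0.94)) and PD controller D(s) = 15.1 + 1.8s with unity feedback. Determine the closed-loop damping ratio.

ζ = 0.407

Forward path: (15.1 + 1.8s)·1.9/(s(s+0.94)). The closed-loop characteristic equation is s² + (0.94 + 1.9·1.8)s + 1.9·15.1 = 0.
That is s² + 4.36s + 28.69 = 0, so ω_n = 5.356 rad/s and ζ = 4.36/(2·5.356) = 0.407.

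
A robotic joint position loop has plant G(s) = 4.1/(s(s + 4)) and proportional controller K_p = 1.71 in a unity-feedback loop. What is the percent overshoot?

2.68%

The closed-loop denominator s² + 4s + 7.011 gives ω_n = √7.011 = 2.648 and ζ = 4/(2ω_n) = 0.7553.
%OS = 100·exp(−πζ/√(1−ζ²)) = 100·exp(−π·0.7553/√0.4295) = 2.68%.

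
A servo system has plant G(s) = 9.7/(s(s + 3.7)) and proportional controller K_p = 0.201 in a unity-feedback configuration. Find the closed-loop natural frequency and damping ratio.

ω_n = 1.4 rad/s, ζ = 1.32

With unity feedback the closed-loop characteristic equation is s² + 3.7s + 0.201·9.7 = s² + 3.7s + 1.95 = 0.
Matching s² + 2ζω_n s + ω_n²: ω_n = √1.95 = 1.396 rad/s and 2ζω_n = 3.7, so ζ = 3.7/(2·1.396) = 1.32.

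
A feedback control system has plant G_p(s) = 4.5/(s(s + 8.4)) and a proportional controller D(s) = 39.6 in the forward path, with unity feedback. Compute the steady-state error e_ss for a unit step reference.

0

The open loop D(s)G_p(s) has a pole at the origin (type 1), so the static position error constant is infinite and e_ss = 1/(1+∞) = 0.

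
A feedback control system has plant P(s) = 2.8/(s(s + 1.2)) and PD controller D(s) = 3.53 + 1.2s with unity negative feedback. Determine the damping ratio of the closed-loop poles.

ζ = 0.725

Forward path: (3.53 + 1.2s)·2.8/(s(s+1.2)). The closed-loop characteristic equation is s² + (1.2 + 2.8·1.2)s + 2.8·3.53 = 0.
That is s² + 4.56s + 9.884 = 0, so ω_n = 3.144 rad/s and ζ = 4.56/(2·3.144) = 0.7252.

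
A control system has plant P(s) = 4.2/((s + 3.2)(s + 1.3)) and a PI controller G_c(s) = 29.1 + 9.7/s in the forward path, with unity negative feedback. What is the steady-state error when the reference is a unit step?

0

The open loop G_c(s)P(s) has a pole at the origin (type 1), so the static position error constant is infinite and e_ss = 1/(1+∞) = 0.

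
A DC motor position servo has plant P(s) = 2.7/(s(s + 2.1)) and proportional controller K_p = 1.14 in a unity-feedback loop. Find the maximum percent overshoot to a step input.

The closed-loop denominator s² + 2.1s + 3.078 gives ω_n = √3.078 = 1.754 and ζ = 2.1/(2ω_n) = 0.5985.
%OS = 100·exp(−πζ/√(1−ζ²)) = 100·exp(−π·0.5985/√0.6418) = 9.57%.

9.57%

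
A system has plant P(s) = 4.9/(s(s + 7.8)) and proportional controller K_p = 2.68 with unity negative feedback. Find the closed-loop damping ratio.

ζ = 1.08

1 + K_p·P(s) = 0 gives s² + 7.8s + 13.13 = 0.
So ω_n² = 13.13 ⇒ ω_n = 3.624 rad/s, and ζ = 7.8/(2ω_n) = 1.08.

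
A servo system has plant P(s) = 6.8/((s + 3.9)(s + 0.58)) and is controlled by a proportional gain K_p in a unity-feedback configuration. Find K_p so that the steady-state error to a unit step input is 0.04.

K_p = 7.98

Steady-state error for a unit step on this type-0 loop is 1/(1 + K_p·P(0)).
P(0) = 3.006. Require 1/(1 + K_p·3.006) = 0.04, so 1 + 3.006·K_p = 25.
K_p = (25 − 1)/3.006 = 7.98.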